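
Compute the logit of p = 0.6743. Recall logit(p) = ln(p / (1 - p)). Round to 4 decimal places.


The odds are p/(1-p) = 0.6743 / 0.3257 = 2.0703.
logit(p) = ln(2.0703) = 0.7277.

0.7277


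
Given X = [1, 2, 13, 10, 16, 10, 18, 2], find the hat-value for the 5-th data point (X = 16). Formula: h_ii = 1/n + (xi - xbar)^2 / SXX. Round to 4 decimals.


Compute xbar = 9.0000 with n = 8 observations.
SXX = 310.0000.
Leverage = 1/8 + (16 - 9.0000)^2/310.0000 = 0.2831.

0.2831


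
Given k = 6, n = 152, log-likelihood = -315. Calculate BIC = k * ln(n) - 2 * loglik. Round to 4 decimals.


Compute k*ln(n) = 6*ln(152) = 6*5.023881 = 30.143286.
Then -2*loglik = 630.
BIC = 30.143286 + 630 = 660.143286, which rounds to 660.1433.

660.1433


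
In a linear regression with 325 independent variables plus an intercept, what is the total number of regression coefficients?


Total coefficients = number of predictors + 1 (for the intercept).
= 325 + 1 = 326.

326


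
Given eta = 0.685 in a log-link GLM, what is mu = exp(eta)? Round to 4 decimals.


The inverse log link gives:
mu = exp(0.685) = 1.9838.

1.9838


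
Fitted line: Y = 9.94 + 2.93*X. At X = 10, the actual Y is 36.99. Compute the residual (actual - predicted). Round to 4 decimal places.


Predicted = 9.94 + 2.93 * 10 = 39.2400.
Residual = 36.99 - 39.2400 = -2.2500.

-2.2500


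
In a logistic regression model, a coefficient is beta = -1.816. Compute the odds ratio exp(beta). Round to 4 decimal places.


Odds ratio = exp(beta) = exp(-1.816).
= 0.1627.

0.1627


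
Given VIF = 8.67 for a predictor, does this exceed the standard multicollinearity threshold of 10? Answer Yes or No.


The threshold is 10.
VIF = 8.67 is < 10.
Multicollinearity indication: No.

No


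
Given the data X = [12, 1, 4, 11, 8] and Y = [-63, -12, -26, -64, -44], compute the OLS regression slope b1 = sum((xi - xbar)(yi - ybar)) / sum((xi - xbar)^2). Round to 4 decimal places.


The sample means are xbar = 7.2000 and ybar = -41.8000.
Compute S_xx = 86.8000 and S_xy = -423.2000.
Slope b1 = S_xy / S_xx = -423.2000 / 86.8000 = -4.8756.

-4.8756


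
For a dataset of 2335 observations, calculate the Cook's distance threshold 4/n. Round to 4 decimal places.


The threshold is 4/n.
4/2335 = 0.0017.

0.0017


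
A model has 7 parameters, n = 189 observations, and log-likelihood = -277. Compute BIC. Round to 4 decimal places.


Compute k*ln(n) = 7*ln(189) = 7*5.241747 = 36.692229.
Then -2*loglik = 554.
BIC = 36.692229 + 554 = 590.692229, which rounds to 590.6922.

590.6922


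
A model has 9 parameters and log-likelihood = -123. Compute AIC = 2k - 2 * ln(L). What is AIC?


AIC = 2*9 - 2*(-123).
= 18 + 246 = 264.

264


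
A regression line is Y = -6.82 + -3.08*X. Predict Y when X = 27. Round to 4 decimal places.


Substitute X = 27 into the equation:
Y = -6.82 + -3.08 * 27 = -6.82 + -83.1600 = -89.9800.

-89.9800


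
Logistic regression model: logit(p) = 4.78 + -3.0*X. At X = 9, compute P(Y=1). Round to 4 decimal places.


Compute z = 4.78 + (-3.0)(9) = -22.2200.
exp(-z) = 4467076478.7484.
P = 1/(1 + 4467076478.7484) = 0.0000.

0.0000


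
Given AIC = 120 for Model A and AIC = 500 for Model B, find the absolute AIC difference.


|AIC_A - AIC_B| = |120 - 500| = 380.
Model A is preferred (lower AIC).

380


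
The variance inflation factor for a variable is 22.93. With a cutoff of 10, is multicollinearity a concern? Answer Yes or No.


The threshold is 10.
VIF = 22.93 is >= 10.
Multicollinearity indication: Yes.

Yes


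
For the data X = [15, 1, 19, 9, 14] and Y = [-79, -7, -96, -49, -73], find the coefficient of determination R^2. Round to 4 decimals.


Fit the OLS line: b0 = -3.0063, b1 = -4.9822.
SSres = 6.7395.
SStot = 4752.8000.
R^2 = 1 - 6.7395/4752.8000 = 0.9986.

0.9986


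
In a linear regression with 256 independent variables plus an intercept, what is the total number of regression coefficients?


Including the intercept, the model has 256 predictor coefficients + 1 intercept.
Total = 257.

257


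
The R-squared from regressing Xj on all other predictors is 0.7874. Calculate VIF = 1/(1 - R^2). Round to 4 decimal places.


Denominator: 1 - 0.7874 = 0.2126.
VIF = 1 / 0.2126 = 4.7037.

4.7037


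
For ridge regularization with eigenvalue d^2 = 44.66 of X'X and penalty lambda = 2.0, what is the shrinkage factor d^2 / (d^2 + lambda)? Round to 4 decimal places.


Denominator = d^2 + lambda = 44.66 + 2.0 = 46.6600.
Shrinkage = 44.66 / 46.6600 = 0.9571.

0.9571


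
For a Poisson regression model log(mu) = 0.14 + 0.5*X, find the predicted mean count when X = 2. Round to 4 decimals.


eta = 0.14 + 0.5 * 2 = 1.1400.
mu = exp(1.1400) = 3.1268.

3.1268


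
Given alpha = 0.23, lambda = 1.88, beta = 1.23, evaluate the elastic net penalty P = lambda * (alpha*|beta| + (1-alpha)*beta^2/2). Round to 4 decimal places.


Compute:
L1 = 0.23 * 1.23 = 0.2829.
L2 = 0.77 * 1.23^2 / 2 = 0.5825.
Penalty = 1.88 * (0.2829 + 0.5825) = 1.6269.

1.6269


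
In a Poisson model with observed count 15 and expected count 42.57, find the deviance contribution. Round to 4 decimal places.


y/mu = 15/42.57 = 0.352361 (approx.), and ln(15/42.57) = -1.043100.
y * ln(y/mu) = 15 * -1.043100 = -15.646500.
y - mu = -27.57.
D = 2 * (-15.646500 - -27.57) = 23.847000, which rounds to 23.8470.

23.8470


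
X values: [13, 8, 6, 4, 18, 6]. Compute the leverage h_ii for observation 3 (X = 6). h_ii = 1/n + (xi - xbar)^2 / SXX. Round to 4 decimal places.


Mean of X: xbar = 9.1667.
SXX = 140.8333.
For X = 6: h = 1/6 + (6 - 9.1667)^2/140.8333 = 0.2379.

0.2379


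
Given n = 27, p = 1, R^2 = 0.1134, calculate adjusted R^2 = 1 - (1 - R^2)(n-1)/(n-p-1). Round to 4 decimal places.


Using the formula:
(1 - 0.1134) = 0.8866.
Multiply by 26/25: 0.8866 * 26 = 23.0516, then 23.0516 / 25 = 0.9221.
Adj R^2 = 1 - 0.9221 = 0.0779.

0.0779


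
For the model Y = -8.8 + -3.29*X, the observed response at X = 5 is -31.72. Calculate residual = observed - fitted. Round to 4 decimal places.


Compute yhat = -8.8 + (-3.29)(5) = -25.2500.
Residual = actual - predicted = -31.72 - -25.2500 = -6.4700.

-6.4700


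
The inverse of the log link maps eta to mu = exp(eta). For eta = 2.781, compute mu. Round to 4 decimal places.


mu = exp(eta) = exp(2.781).
= 16.1351.

16.1351


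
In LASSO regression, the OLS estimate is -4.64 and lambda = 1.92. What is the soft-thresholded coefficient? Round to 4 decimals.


Check: |-4.64| = 4.64 vs lambda = 1.92.
Since |beta| > lambda, coefficient = sign(beta)*(|beta| - lambda) = -2.7200.
Soft-thresholded coefficient = -2.7200.

-2.7200


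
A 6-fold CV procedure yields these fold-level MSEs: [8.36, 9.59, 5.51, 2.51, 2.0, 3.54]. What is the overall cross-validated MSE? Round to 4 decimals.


Sum of fold MSEs = 31.5100.
Average = 31.5100 / 6 = 5.2517.

5.2517


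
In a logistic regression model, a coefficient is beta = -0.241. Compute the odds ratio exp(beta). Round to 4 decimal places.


The odds ratio is computed as:
OR = e^(-0.241) = 0.7858.

0.7858


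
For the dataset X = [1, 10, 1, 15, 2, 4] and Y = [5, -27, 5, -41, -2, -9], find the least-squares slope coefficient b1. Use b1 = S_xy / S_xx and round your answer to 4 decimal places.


Calculate xbar = 5.5000, ybar = -11.5000.
S_xx = 165.5000, S_xy = -535.5000.
Using b1 = S_xy / S_xx = -535.5000 / 165.5000, we get b1 = -3.2356.

-3.2356


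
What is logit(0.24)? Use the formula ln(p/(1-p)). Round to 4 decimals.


Compute the odds: 0.24/0.76 = 0.3158.
Take the natural log: ln(0.3158) = -1.1527.

-1.1527


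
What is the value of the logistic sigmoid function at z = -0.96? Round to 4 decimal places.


First, exp(0.9600) = 2.6117.
Then sigma(z) = 1/(1 + 2.6117) = 0.2769.

0.2769


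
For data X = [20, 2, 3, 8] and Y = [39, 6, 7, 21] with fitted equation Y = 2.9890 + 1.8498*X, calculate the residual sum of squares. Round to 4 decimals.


Compute predicted values, then residuals = yi - yhat_i.
Residuals: [-0.9850, -0.6886, -1.5384, 3.2126].
SSres = sum(residual^2) = 14.1319.

14.1319


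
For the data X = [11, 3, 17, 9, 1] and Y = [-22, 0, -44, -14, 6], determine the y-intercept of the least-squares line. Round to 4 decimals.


Compute b1 = -3.0534 from the OLS formula.
With xbar = 8.2000 and ybar = -14.8000, the intercept is:
b0 = -14.8000 - -3.0534 * 8.2000 = 10.2379.

10.2379


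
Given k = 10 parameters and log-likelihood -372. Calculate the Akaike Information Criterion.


AIC = 2k - 2*loglik = 2(10) - 2(-372).
= 20 + 744 = 764.

764


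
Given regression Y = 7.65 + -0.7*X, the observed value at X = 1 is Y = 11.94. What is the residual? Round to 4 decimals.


Compute yhat = 7.65 + (-0.7)(1) = 6.9500.
Residual = actual - predicted = 11.94 - 6.9500 = 4.9900.

4.9900


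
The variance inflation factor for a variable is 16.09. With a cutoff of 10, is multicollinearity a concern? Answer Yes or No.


Compare VIF = 16.09 to the threshold of 10.
16.09 >= 10, so the answer is Yes.

Yes


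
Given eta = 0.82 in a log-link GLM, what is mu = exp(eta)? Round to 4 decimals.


The inverse log link gives:
mu = exp(0.82) = 2.2705.

2.2705


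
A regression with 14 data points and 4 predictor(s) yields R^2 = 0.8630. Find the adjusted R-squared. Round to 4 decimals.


Adjusted R^2 = 1 - (1 - R^2) * (n-1)/(n-p-1).
(1 - R^2) = 0.1370.
(n-1)/(n-p-1) = 13/9.
(1 - R^2) * (n-1) = 0.1370 * 13 = 1.7810.
Divide by (n-p-1): 1.7810 / 9 = 0.1979.
Adj R^2 = 1 - 0.1979 = 0.8021.

0.8021


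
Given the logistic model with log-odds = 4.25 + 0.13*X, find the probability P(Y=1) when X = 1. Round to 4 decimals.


Compute z = 4.25 + (0.13)(1) = 4.3800.
exp(-z) = 0.0125.
P = 1/(1 + 0.0125) = 0.9876.

0.9876


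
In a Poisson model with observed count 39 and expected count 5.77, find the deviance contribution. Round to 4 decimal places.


y/mu = 39/5.77 = 6.759099 (approx.), and ln(39/5.77) = 1.910890.
y * ln(y/mu) = 39 * 1.910890 = 74.524710.
y - mu = 33.23.
D = 2 * (74.524710 - 33.23) = 82.589420, which rounds to 82.5894.

82.5894


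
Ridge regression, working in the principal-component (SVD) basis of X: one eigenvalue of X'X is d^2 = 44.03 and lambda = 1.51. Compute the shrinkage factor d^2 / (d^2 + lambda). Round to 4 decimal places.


Denominator = d^2 + lambda = 44.03 + 1.51 = 45.5400.
Shrinkage = 44.03 / 45.5400 = 0.9668.

0.9668


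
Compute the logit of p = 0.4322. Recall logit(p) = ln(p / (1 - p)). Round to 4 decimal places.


The odds are p/(1-p) = 0.4322 / 0.5678 = 0.7612.
logit(p) = ln(0.7612) = -0.2729.

-0.2729


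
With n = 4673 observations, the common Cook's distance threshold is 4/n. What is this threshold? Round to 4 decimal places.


The threshold is 4/n.
4/4673 = 0.0009.

0.0009


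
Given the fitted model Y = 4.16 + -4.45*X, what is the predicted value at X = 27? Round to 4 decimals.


Plug X = 27 into Y = 4.16 + -4.45*X:
Y = 4.16 + -120.1500 = -115.9900.

-115.9900


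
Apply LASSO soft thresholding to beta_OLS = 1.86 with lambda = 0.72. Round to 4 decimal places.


Absolute value: |1.86| = 1.86.
Compare to lambda = 0.72.
Since |beta| > lambda, coefficient = sign(beta)*(|beta| - lambda) = 1.1400.

1.1400


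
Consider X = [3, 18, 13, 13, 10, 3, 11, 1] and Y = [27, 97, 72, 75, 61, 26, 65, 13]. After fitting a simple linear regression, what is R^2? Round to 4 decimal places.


After computing the OLS fit (b0=10.9173, b1=4.8425):
SSres = 19.7008, SStot = 5976.0000.
R^2 = 1 - 19.7008/5976.0000 = 0.9967.

0.9967


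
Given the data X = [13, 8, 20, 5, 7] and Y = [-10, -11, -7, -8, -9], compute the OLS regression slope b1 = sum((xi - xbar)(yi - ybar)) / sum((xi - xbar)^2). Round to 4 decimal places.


Calculate xbar = 10.6000, ybar = -9.0000.
S_xx = 145.2000, S_xy = 16.0000.
Using b1 = S_xy / S_xx = 16.0000 / 145.2000, we get b1 = 0.1102.

0.1102


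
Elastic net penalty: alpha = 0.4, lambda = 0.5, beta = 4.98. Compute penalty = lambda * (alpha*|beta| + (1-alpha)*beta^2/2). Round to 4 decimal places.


L1 component = 0.4 * |4.98| = 1.9920.
L2 component = 0.6 * 4.98^2 / 2 = 7.4401.
Penalty = 0.5 * (1.9920 + 7.4401) = 0.5 * 9.4321 = 4.7161.

4.7161


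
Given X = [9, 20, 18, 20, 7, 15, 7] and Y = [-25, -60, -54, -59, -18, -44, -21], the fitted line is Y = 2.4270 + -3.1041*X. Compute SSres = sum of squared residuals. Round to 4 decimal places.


Predicted values from Y = 2.4270 + -3.1041*X.
Residuals: [0.5099, -0.3450, -0.5532, 0.6550, 1.3017, 0.1345, -1.6983].
SSres = 5.7108.

5.7108


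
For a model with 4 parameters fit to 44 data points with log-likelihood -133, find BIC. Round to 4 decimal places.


ln(44) = 3.784190.
k * ln(n) = 4 * 3.784190 = 15.136760.
-2L = 266.
BIC = 15.136760 + 266 = 281.136760, which rounds to 281.1368.

281.1368


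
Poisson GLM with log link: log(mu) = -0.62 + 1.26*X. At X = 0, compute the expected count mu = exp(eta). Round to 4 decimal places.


eta = -0.62 + 1.26 * 0 = -0.6200.
mu = exp(-0.6200) = 0.5379.

0.5379


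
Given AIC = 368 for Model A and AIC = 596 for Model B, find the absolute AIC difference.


Absolute difference = |368 - 596| = 228.
The model with lower AIC (A) is preferred.

228


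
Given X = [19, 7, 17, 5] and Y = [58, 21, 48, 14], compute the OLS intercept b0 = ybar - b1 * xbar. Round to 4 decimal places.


First find the slope: b1 = 2.9932.
Means: xbar = 12.0000, ybar = 35.2500.
b0 = ybar - b1 * xbar = 35.2500 - 2.9932 * 12.0000 = -0.6689.

-0.6689


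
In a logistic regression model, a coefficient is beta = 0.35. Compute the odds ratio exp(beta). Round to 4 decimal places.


The odds ratio is computed as:
OR = e^(0.35) = 1.4191.

1.4191


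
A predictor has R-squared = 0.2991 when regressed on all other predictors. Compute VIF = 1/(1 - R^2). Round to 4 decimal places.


Using VIF = 1/(1 - R^2_j):
1 - 0.2991 = 0.7009.
VIF = 1.4267.

1.4267


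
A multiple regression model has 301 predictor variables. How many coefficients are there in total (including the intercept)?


Each predictor gets one coefficient, plus one intercept.
Total parameters = 301 + 1 = 302.

302


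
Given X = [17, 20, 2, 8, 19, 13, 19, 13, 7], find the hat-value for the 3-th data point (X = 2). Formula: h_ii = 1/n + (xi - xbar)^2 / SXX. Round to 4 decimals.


n = 9, xbar = 13.1111.
SXX = sum((xi - xbar)^2) = 318.8889.
h = 1/9 + (2 - 13.1111)^2 / 318.8889 = 0.4983.

0.4983


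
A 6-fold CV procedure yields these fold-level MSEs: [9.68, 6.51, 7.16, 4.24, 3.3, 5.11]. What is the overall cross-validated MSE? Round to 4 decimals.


Sum of fold MSEs = 36.0000.
Average = 36.0000 / 6 = 6.0000.

6.0000


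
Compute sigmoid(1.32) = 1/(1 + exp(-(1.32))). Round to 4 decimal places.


exp(-1.3200) = 0.2671.
1 + exp(-z) = 1.2671.
sigmoid = 1/1.2671 = 0.7892.

0.7892


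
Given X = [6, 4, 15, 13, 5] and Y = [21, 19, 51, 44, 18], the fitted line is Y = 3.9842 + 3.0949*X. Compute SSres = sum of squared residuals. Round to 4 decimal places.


Predicted values from Y = 3.9842 + 3.0949*X.
Residuals: [-1.5536, 2.6362, 0.5923, -0.2179, -1.4587].
SSres = 11.8893.

11.8893


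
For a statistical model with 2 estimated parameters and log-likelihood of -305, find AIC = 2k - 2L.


AIC = 2k - 2*loglik = 2(2) - 2(-305).
= 4 + 610 = 614.

614


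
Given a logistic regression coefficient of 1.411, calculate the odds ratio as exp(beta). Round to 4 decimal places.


exp(1.411) = 4.1001.
So the odds ratio is 4.1001.

4.1001


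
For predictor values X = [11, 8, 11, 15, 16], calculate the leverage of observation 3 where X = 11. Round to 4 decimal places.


n = 5, xbar = 12.2000.
SXX = sum((xi - xbar)^2) = 42.8000.
h = 1/5 + (11 - 12.2000)^2 / 42.8000 = 0.2336.

0.2336


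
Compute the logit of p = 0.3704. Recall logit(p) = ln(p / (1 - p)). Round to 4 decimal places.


The odds are p/(1-p) = 0.3704 / 0.6296 = 0.5883.
logit(p) = ln(0.5883) = -0.5305.

-0.5305


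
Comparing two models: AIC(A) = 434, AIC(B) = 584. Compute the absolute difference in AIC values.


Absolute difference = |434 - 584| = 150.
The model with lower AIC (A) is preferred.

150


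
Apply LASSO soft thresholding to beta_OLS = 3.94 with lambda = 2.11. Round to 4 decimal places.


Check: |3.94| = 3.94 vs lambda = 2.11.
Since |beta| > lambda, coefficient = sign(beta)*(|beta| - lambda) = 1.8300.
Soft-thresholded coefficient = 1.8300.

1.8300


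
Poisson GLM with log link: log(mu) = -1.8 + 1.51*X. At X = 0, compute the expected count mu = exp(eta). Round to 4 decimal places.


Compute eta = -1.8 + 1.51 * 0 = -1.8000.
Apply inverse link: mu = e^-1.8000 = 0.1653.

0.1653


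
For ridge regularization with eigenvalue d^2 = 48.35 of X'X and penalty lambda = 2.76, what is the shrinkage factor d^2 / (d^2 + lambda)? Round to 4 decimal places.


d^2 + lambda = 48.35 + 2.76 = 51.1100.
Shrinkage factor = 48.35/51.1100 = 0.9460.

0.9460


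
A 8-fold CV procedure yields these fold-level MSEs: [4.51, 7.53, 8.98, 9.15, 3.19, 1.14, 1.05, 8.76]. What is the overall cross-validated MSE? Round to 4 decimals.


Sum of fold MSEs = 44.3100.
Average = 44.3100 / 8 = 5.5388.

5.5388


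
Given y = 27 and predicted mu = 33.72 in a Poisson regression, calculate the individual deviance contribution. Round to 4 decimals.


y/mu = 27/33.72 = 0.800712 (approx.), and ln(27/33.72) = -0.222254.
y * ln(y/mu) = 27 * -0.222254 = -6.000858.
y - mu = -6.72.
D = 2 * (-6.000858 - -6.72) = 1.438284, which rounds to 1.4383.

1.4383


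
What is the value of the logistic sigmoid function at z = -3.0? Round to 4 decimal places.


First, exp(3.0000) = 20.0855.
Then sigma(z) = 1/(1 + 20.0855) = 0.0474.

0.0474


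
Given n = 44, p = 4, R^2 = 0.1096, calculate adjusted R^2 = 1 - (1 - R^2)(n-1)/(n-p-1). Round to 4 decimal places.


Using the formula:
(1 - 0.1096) = 0.8904.
Multiply by 43/39: 0.8904 * 43 = 38.2872, then 38.2872 / 39 = 0.9817.
Adj R^2 = 1 - 0.9817 = 0.0183.

0.0183


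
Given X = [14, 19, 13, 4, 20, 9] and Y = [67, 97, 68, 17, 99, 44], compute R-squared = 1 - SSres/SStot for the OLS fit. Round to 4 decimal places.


The fitted line is Y = -2.9125 + 5.1832*X.
SSres = 25.3619, SStot = 4937.3333.
R^2 = 1 - SSres/SStot = 0.9949.

0.9949


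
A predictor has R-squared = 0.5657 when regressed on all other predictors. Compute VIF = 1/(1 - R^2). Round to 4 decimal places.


VIF = 1 / (1 - 0.5657).
= 1 / 0.4343 = 2.3026.

2.3026


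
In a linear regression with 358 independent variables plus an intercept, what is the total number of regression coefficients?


Total coefficients = number of predictors + 1 (for the intercept).
= 358 + 1 = 359.

359


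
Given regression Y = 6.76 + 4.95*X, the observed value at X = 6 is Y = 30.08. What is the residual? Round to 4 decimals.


Predicted = 6.76 + 4.95 * 6 = 36.4600.
Residual = 30.08 - 36.4600 = -6.3800.

-6.3800


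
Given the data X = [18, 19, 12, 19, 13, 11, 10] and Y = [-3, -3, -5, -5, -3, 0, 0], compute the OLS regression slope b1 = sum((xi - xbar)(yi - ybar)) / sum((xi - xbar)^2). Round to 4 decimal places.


Calculate xbar = 14.5714, ybar = -2.7143.
S_xx = 93.7143, S_xy = -28.1429.
Using b1 = S_xy / S_xx = -28.1429 / 93.7143, we get b1 = -0.3003.

-0.3003


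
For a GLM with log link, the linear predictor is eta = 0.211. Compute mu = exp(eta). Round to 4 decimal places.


Apply the inverse link:
mu = e^0.211 = 1.2349.

1.2349


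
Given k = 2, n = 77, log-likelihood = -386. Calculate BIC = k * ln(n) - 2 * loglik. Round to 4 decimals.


Compute k*ln(n) = 2*ln(77) = 2*4.343805 = 8.687610.
Then -2*loglik = 772.
BIC = 8.687610 + 772 = 780.687610, which rounds to 780.6876.

780.6876


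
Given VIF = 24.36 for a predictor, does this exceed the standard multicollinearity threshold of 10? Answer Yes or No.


The threshold is 10.
VIF = 24.36 is >= 10.
Multicollinearity indication: Yes.

Yes


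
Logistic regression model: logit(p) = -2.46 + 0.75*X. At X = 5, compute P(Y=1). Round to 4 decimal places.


Compute z = -2.46 + (0.75)(5) = 1.2900.
exp(-z) = 0.2753.
P = 1/(1 + 0.2753) = 0.7841.

0.7841


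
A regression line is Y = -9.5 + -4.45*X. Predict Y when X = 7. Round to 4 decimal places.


Plug X = 7 into Y = -9.5 + -4.45*X:
Y = -9.5 + -31.1500 = -40.6500.

-40.6500


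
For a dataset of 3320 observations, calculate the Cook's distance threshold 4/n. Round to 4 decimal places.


Cook's distance cutoff = 4/n = 4/3320.
= 0.0012.

0.0012


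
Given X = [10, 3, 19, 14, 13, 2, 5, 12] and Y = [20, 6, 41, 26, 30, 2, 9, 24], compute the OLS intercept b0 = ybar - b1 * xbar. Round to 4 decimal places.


The slope is b1 = 2.2121.
Sample means are xbar = 9.7500 and ybar = 19.7500.
Intercept: b0 = 19.7500 - (2.2121)(9.7500) = -1.8182.

-1.8182


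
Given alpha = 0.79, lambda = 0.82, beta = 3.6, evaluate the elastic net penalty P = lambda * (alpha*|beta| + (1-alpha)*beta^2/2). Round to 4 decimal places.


Compute:
L1 = 0.79 * 3.6 = 2.8440.
L2 = 0.21 * 3.6^2 / 2 = 1.3608.
Penalty = 0.82 * (2.8440 + 1.3608) = 3.4479.

3.4479


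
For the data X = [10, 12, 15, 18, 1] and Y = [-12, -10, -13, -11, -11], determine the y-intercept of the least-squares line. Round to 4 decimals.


First find the slope: b1 = -0.0336.
Means: xbar = 11.2000, ybar = -11.4000.
b0 = ybar - b1 * xbar = -11.4000 - -0.0336 * 11.2000 = -11.0240.

-11.0240


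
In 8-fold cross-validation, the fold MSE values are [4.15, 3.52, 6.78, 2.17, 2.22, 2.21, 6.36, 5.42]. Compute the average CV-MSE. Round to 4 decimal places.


Add all fold MSEs: 32.8300.
Divide by k = 8: 32.8300/8 = 4.1038.

4.1038


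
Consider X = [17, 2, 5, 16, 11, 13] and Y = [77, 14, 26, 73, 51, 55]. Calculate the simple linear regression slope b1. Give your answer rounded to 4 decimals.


First compute the means: xbar = 10.6667, ybar = 49.3333.
Then S_xx = sum((xi - xbar)^2) = 181.3333.
S_xy = sum((xi - xbar)(yi - ybar)) = 753.6667.
b1 = S_xy / S_xx = 753.6667 / 181.3333 = 4.1563.

4.1563


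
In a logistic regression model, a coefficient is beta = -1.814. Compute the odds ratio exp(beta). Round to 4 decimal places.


The odds ratio is computed as:
OR = e^(-1.814) = 0.1630.

0.1630


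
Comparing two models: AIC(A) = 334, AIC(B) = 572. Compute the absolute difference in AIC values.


|AIC_A - AIC_B| = |334 - 572| = 238.
Model A is preferred (lower AIC).

238


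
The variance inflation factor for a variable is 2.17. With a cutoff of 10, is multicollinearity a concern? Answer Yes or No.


Compare VIF = 2.17 to the threshold of 10.
2.17 < 10, so the answer is No.

No


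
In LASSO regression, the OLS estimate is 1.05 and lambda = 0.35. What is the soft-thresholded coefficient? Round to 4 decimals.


Absolute value: |1.05| = 1.05.
Compare to lambda = 0.35.
Since |beta| > lambda, coefficient = sign(beta)*(|beta| - lambda) = 0.7000.

0.7000


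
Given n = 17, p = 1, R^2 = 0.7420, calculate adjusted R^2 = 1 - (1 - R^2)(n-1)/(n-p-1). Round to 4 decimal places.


Adjusted R^2 = 1 - (1 - R^2) * (n-1)/(n-p-1).
(1 - R^2) = 0.2580.
(n-1)/(n-p-1) = 16/15.
(1 - R^2) * (n-1) = 0.2580 * 16 = 4.1280.
Divide by (n-p-1): 4.1280 / 15 = 0.2752.
Adj R^2 = 1 - 0.2752 = 0.7248.

0.7248


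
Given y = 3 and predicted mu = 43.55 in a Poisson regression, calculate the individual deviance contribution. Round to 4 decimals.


Compute y*ln(y/mu) = 3*ln(3/43.55) = 3*-2.675297 = -8.025891.
y - mu = -40.55.
D = 2*(-8.025891 - (-40.55)) = 65.048218, which rounds to 65.0482.

65.0482


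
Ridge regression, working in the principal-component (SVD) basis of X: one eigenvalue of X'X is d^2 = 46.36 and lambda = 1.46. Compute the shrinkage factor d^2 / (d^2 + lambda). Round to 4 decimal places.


Compute the denominator: 46.36 + 1.46 = 47.8200.
Shrinkage factor = 46.36 / 47.8200 = 0.9695.

0.9695


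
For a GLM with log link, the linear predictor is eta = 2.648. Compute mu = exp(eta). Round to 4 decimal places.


The inverse log link gives:
mu = exp(2.648) = 14.1258.

14.1258


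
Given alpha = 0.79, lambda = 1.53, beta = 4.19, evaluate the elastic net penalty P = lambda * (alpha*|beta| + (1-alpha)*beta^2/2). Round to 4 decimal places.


alpha * |beta| = 0.79 * 4.19 = 3.3101.
(1-alpha) * beta^2/2 = 0.21 * 17.5561/2 = 1.8434.
Total = 1.53 * (3.3101 + 1.8434) = 7.8848.

7.8848


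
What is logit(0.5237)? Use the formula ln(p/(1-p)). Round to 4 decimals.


The odds are p/(1-p) = 0.5237 / 0.4763 = 1.0995.
logit(p) = ln(1.0995) = 0.0949.

0.0949


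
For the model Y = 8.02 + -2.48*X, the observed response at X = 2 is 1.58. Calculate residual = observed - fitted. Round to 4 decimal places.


Predicted = 8.02 + -2.48 * 2 = 3.0600.
Residual = 1.58 - 3.0600 = -1.4800.

-1.4800


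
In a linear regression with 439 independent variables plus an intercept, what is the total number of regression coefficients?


Total coefficients = number of predictors + 1 (for the intercept).
= 439 + 1 = 440.

440


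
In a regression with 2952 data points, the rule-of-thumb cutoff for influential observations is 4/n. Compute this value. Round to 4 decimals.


The threshold is 4/n.
4/2952 = 0.0014.

0.0014


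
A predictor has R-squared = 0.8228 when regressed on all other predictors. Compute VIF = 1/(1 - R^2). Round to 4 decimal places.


Using VIF = 1/(1 - R^2_j):
1 - 0.8228 = 0.1772.
VIF = 5.6433.

5.6433


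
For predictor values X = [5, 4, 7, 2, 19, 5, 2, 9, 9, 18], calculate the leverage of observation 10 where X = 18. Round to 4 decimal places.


n = 10, xbar = 8.0000.
SXX = sum((xi - xbar)^2) = 330.0000.
h = 1/10 + (18 - 8.0000)^2 / 330.0000 = 0.4030.

0.4030


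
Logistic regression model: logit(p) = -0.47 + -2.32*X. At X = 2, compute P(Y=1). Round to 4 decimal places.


z = -0.47 + -2.32 * 2 = -5.1100.
Sigmoid: P = 1 / (1 + exp(5.1100)) = 0.0060.

0.0060


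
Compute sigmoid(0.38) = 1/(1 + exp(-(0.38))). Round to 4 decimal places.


Compute exp(-0.3800) = 0.6839.
Sigmoid = 1 / (1 + 0.6839) = 1 / 1.6839 = 0.5939.

0.5939


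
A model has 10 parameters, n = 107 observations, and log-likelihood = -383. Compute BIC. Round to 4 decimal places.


k * ln(n) = 10 * ln(107) = 10 * 4.672829 = 46.728290.
-2 * loglik = -2 * (-383) = 766.
BIC = 46.728290 + 766 = 812.728290, which rounds to 812.7283.

812.7283


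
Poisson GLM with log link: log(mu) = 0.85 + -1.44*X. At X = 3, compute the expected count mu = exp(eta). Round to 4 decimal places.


Compute eta = 0.85 + -1.44 * 3 = -3.4700.
Apply inverse link: mu = e^-3.4700 = 0.0311.

0.0311


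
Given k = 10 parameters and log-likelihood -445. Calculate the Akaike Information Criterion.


AIC = 2*10 - 2*(-445).
= 20 + 890 = 910.

910


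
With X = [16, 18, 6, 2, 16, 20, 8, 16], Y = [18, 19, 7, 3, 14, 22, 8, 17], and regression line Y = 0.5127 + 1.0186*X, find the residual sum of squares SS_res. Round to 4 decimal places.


Compute predicted values, then residuals = yi - yhat_i.
Residuals: [1.1897, 0.1525, 0.3757, 0.4501, -2.8103, 1.1153, -0.6615, 0.1897].
SSres = sum(residual^2) = 11.3976.

11.3976


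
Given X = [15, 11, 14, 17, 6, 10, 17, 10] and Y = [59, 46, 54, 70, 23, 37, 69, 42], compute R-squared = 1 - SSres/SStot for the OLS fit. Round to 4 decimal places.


Fit the OLS line: b0 = -1.6509, b1 = 4.1321.
SSres = 26.1509.
SStot = 1836.0000.
R^2 = 1 - 26.1509/1836.0000 = 0.9858.

0.9858


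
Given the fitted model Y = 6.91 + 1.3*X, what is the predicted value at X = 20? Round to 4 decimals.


Substitute X = 20 into the equation:
Y = 6.91 + 1.3 * 20 = 6.91 + 26.0000 = 32.9100.

32.9100


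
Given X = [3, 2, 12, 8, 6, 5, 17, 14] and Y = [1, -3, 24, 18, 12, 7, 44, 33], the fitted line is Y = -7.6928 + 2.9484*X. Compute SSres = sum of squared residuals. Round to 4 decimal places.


Compute predicted values, then residuals = yi - yhat_i.
Residuals: [-0.1524, -1.2040, -3.6880, 2.1056, 2.0024, -0.0492, 1.5700, -0.5848].
SSres = sum(residual^2) = 26.3267.

26.3267


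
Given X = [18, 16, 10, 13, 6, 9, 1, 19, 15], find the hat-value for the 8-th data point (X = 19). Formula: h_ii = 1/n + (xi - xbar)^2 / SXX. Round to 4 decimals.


Compute xbar = 11.8889 with n = 9 observations.
SXX = 280.8889.
Leverage = 1/9 + (19 - 11.8889)^2/280.8889 = 0.2911.

0.2911


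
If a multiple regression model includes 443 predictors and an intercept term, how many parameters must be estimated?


Including the intercept, the model has 443 predictor coefficients + 1 intercept.
Total = 444.

444


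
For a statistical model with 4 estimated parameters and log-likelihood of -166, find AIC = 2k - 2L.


AIC = 2*4 - 2*(-166).
= 8 + 332 = 340.

340


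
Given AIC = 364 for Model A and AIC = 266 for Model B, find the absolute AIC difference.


Absolute difference = |364 - 266| = 98.
The model with lower AIC (B) is preferred.

98


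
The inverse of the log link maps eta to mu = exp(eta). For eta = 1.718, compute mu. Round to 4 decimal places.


The inverse log link gives:
mu = exp(1.718) = 5.5734.

5.5734


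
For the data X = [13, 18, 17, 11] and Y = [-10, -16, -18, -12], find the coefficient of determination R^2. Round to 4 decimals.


After computing the OLS fit (b0=-0.4885, b1=-0.9160):
SSres = 12.5191, SStot = 40.0000.
R^2 = 1 - 12.5191/40.0000 = 0.6870.

0.6870


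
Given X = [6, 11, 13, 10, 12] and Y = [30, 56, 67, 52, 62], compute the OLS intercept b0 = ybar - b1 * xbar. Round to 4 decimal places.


Compute b1 = 5.2808 from the OLS formula.
With xbar = 10.4000 and ybar = 53.4000, the intercept is:
b0 = 53.4000 - 5.2808 * 10.4000 = -1.5205.

-1.5205


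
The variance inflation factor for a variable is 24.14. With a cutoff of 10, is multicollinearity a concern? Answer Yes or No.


Compare VIF = 24.14 to the threshold of 10.
24.14 >= 10, so the answer is Yes.

Yes


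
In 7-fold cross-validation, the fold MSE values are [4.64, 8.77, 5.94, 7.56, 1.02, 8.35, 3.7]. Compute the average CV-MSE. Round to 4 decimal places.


Total MSE across folds = 39.9800.
CV-MSE = 39.9800/7 = 5.7114.

5.7114


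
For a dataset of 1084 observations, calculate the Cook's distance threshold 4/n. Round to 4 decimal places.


Cook's distance cutoff = 4/n = 4/1084.
= 0.0037.

0.0037


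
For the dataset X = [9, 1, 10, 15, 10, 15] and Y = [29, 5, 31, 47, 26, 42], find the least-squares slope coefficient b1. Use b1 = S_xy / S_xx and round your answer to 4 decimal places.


First compute the means: xbar = 10.0000, ybar = 30.0000.
Then S_xx = sum((xi - xbar)^2) = 132.0000.
S_xy = sum((xi - xbar)(yi - ybar)) = 371.0000.
b1 = S_xy / S_xx = 371.0000 / 132.0000 = 2.8106.

2.8106


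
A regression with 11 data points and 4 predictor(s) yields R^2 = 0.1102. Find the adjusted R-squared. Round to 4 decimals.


Adjusted R^2 = 1 - (1 - R^2) * (n-1)/(n-p-1).
(1 - R^2) = 0.8898.
(n-1)/(n-p-1) = 10/6.
(1 - R^2) * (n-1) = 0.8898 * 10 = 8.8980.
Divide by (n-p-1): 8.8980 / 6 = 1.4830.
Adj R^2 = 1 - 1.4830 = -0.4830.

-0.4830


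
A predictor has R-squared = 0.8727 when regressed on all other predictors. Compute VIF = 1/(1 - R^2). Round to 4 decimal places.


VIF = 1 / (1 - 0.8727).
= 1 / 0.1273 = 7.8555.

7.8555


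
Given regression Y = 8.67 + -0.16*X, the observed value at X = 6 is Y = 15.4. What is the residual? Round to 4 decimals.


Compute yhat = 8.67 + (-0.16)(6) = 7.7100.
Residual = actual - predicted = 15.4 - 7.7100 = 7.6900.

7.6900


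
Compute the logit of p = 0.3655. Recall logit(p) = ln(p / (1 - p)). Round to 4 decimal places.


The odds are p/(1-p) = 0.3655 / 0.6345 = 0.5760.
logit(p) = ln(0.5760) = -0.5516.

-0.5516


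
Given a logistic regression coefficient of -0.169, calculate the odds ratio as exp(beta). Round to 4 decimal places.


The odds ratio is computed as:
OR = e^(-0.169) = 0.8445.

0.8445


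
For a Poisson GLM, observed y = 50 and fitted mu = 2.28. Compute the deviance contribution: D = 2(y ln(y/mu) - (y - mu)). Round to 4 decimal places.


y/mu = 50/2.28 = 21.929825 (approx.), and ln(50/2.28) = 3.087848.
y * ln(y/mu) = 50 * 3.087848 = 154.392400.
y - mu = 47.72.
D = 2 * (154.392400 - 47.72) = 213.344800, which rounds to 213.3448.

213.3448


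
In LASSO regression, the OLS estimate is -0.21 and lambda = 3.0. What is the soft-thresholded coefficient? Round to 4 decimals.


|beta_OLS| = 0.21.
lambda = 3.0.
Since |beta| <= lambda, the coefficient is set to 0.
Result = 0.0000.

0.0000


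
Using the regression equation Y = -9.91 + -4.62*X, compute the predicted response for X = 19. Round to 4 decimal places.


Substitute X = 19 into the equation:
Y = -9.91 + -4.62 * 19 = -9.91 + -87.7800 = -97.6900.

-97.6900


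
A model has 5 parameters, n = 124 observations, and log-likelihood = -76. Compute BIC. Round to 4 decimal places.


Compute k*ln(n) = 5*ln(124) = 5*4.820282 = 24.101410.
Then -2*loglik = 152.
BIC = 24.101410 + 152 = 176.101410, which rounds to 176.1014.

176.1014


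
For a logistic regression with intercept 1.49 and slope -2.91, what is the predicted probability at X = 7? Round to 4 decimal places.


Linear predictor: z = 1.49 + -2.91 * 7 = -18.8800.
P = 1/(1 + exp(18.8800)) = 1/(1 + 158299600.3166) = 0.0000.

0.0000


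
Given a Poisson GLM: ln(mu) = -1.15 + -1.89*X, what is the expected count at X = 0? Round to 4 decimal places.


Linear predictor: eta = -1.15 + (-1.89)(0) = -1.1500.
Expected count: mu = exp(-1.1500) = 0.3166.

0.3166


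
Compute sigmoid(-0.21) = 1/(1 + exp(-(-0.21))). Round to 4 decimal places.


Compute exp(0.2100) = 1.2337.
Sigmoid = 1 / (1 + 1.2337) = 1 / 2.2337 = 0.4477.

0.4477


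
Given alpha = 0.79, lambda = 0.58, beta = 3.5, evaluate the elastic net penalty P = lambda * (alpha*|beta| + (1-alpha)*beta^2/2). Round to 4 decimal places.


Compute:
L1 = 0.79 * 3.5 = 2.7650.
L2 = 0.21 * 3.5^2 / 2 = 1.2863.
Penalty = 0.58 * (2.7650 + 1.2863) = 2.3497.

2.3497


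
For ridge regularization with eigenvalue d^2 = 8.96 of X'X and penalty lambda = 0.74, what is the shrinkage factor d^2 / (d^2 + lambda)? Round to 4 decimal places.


Denominator = d^2 + lambda = 8.96 + 0.74 = 9.7000.
Shrinkage = 8.96 / 9.7000 = 0.9237.

0.9237


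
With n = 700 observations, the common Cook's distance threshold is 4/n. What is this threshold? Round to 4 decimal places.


The threshold is 4/n.
4/700 = 0.0057.

0.0057


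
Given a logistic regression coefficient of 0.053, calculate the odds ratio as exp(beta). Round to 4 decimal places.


Odds ratio = exp(beta) = exp(0.053).
= 1.0544.

1.0544


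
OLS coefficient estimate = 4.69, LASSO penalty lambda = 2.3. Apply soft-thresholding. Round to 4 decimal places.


Check: |4.69| = 4.69 vs lambda = 2.3.
Since |beta| > lambda, coefficient = sign(beta)*(|beta| - lambda) = 2.3900.
Soft-thresholded coefficient = 2.3900.

2.3900


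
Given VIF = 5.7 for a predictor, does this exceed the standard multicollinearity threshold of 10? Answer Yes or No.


Check: VIF = 5.7 vs threshold = 10.
Since 5.7 < 10, the answer is No.

No


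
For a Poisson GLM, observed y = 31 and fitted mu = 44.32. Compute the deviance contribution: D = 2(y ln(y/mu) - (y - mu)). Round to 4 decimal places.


Compute y*ln(y/mu) = 31*ln(31/44.32) = 31*-0.357449 = -11.080919.
y - mu = -13.32.
D = 2*(-11.080919 - (-13.32)) = 4.478162, which rounds to 4.4782.

4.4782


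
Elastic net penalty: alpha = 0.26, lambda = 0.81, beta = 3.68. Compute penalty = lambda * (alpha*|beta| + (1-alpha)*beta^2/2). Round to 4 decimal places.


Compute:
L1 = 0.26 * 3.68 = 0.9568.
L2 = 0.74 * 3.68^2 / 2 = 5.0107.
Penalty = 0.81 * (0.9568 + 5.0107) = 4.8337.

4.8337


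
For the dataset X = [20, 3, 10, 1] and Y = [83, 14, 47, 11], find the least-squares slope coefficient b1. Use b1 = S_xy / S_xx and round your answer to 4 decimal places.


Calculate xbar = 8.5000, ybar = 38.7500.
S_xx = 221.0000, S_xy = 865.5000.
Using b1 = S_xy / S_xx = 865.5000 / 221.0000, we get b1 = 3.9163.

3.9163


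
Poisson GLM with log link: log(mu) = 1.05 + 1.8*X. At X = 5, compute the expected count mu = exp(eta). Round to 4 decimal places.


Linear predictor: eta = 1.05 + (1.8)(5) = 10.0500.
Expected count: mu = exp(10.0500) = 23155.7868.

23155.7868


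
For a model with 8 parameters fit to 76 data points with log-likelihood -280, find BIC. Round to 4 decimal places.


Compute k*ln(n) = 8*ln(76) = 8*4.330733 = 34.645864.
Then -2*loglik = 560.
BIC = 34.645864 + 560 = 594.645864, which rounds to 594.6459.

594.6459


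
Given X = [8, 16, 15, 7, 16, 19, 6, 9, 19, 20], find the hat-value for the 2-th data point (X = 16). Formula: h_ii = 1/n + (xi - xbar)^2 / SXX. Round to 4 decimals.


Mean of X: xbar = 13.5000.
SXX = 266.5000.
For X = 16: h = 1/10 + (16 - 13.5000)^2/266.5000 = 0.1235.

0.1235


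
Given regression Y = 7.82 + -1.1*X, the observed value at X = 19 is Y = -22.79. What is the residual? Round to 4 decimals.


Compute yhat = 7.82 + (-1.1)(19) = -13.0800.
Residual = actual - predicted = -22.79 - -13.0800 = -9.7100.

-9.7100


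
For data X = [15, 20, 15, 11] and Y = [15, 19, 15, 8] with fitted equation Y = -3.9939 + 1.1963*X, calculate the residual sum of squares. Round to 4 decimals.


For each point, residual = actual - predicted.
Residuals: [1.0494, -0.9321, 1.0494, -1.1654].
Sum of squared residuals = 4.4294.

4.4294


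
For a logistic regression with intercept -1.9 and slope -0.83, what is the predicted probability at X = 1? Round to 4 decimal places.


Compute z = -1.9 + (-0.83)(1) = -2.7300.
exp(-z) = 15.3329.
P = 1/(1 + 15.3329) = 0.0612.

0.0612


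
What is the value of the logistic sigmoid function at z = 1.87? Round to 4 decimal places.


exp(-1.8700) = 0.1541.
1 + exp(-z) = 1.1541.
sigmoid = 1/1.1541 = 0.8665.

0.8665


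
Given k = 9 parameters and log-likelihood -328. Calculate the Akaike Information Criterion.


Compute:
2k = 2*9 = 18.
-2*loglik = -2*(-328) = 656.
AIC = 18 + 656 = 674.

674


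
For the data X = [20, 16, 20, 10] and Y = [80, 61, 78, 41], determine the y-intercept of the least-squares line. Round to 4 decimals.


First find the slope: b1 = 3.8209.
Means: xbar = 16.5000, ybar = 65.0000.
b0 = ybar - b1 * xbar = 65.0000 - 3.8209 * 16.5000 = 1.9552.

1.9552


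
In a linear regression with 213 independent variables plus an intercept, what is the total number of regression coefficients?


Total coefficients = number of predictors + 1 (for the intercept).
= 213 + 1 = 214.

214


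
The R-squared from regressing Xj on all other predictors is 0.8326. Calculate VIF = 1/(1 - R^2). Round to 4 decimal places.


Using VIF = 1/(1 - R^2_j):
1 - 0.8326 = 0.1674.
VIF = 5.9737.

5.9737


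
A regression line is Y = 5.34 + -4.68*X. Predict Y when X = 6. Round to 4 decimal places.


Plug X = 6 into Y = 5.34 + -4.68*X:
Y = 5.34 + -28.0800 = -22.7400.

-22.7400


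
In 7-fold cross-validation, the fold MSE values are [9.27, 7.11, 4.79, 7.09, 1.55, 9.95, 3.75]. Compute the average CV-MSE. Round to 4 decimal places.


Add all fold MSEs: 43.5100.
Divide by k = 7: 43.5100/7 = 6.2157.

6.2157


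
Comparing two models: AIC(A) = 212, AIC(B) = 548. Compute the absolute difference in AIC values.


Compute |212 - 548| = 336.
Model A has the smaller AIC.

336


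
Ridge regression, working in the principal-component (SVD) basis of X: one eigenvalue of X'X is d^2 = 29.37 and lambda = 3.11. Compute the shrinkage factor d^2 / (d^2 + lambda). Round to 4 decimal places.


d^2 + lambda = 29.37 + 3.11 = 32.4800.
Shrinkage factor = 29.37/32.4800 = 0.9042.

0.9042


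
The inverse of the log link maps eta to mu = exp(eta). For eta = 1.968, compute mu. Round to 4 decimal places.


Apply the inverse link:
mu = e^1.968 = 7.1563.

7.1563
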